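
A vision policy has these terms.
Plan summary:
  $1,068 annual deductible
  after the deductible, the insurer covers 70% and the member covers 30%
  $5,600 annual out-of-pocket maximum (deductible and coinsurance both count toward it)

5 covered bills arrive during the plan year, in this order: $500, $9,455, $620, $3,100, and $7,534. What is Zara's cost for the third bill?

#1 ($500): entire amount goes to the deductible. Member pays $500; OOP now $500.
#2 ($9,455): $568 to deductible, leaving $8,887; member's 30% is $2,666.10. Cost to member: $3,234.10. OOP to date $3,734.10.
#3 ($620): deductible already satisfied, so member's share is 30% × $620 = $186. Cost to member: $186. OOP to date $3,920.10.

$186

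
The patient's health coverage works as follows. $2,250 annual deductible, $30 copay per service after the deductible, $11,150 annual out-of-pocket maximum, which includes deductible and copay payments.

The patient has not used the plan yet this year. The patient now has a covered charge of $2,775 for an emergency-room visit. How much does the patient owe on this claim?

Deductible not yet touched, so the first $2,250 of the bill goes to the deductible.
The remaining $525 (= $2,775 − $2,250) moves to the copay.
Copay on this service: $30.
So the patient owes $2,250 + $30 = $2,280 before any cap.
Cumulative spending $0 + $2,280 = $2,280 stays under the $11,150 maximum.

$2,280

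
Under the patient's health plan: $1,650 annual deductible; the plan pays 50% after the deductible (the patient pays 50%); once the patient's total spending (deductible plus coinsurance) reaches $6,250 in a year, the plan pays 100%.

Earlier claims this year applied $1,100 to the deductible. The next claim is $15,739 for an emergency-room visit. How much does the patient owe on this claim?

$1,100 of the $1,650 deductible is already met, leaving $550.
That leaves $15,739 − $550 = $15,189 for coinsurance.
50% of $15,189 = $7,594.50 falls to the patient.
That puts the patient's cost at $550 + $7,594.50 = $8,144.50 before any cap.
That would bring total out-of-pocket to $9,244.50, past the $6,250 cap. The patient is capped at $6,250 − $1,100 = $5,150 on this claim.

$5,150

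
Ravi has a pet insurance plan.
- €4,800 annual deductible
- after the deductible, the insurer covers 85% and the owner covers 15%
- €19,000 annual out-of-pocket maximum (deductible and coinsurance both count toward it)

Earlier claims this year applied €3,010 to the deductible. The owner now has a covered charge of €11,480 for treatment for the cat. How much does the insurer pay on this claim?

Deductible still to meet: €4,800 − €3,010 = €1,790.
The remaining €9,690 (= €11,480 − €1,790) moves to coinsurance.
Owner's 15% share of €9,690 is €1,453.50.
Owner responsibility before any cap: €1,790 + €1,453.50 = €3,243.50.
Total out-of-pocket so far would be €3,010 + €3,243.50 = €6,253.50, below the €19,000 cap — no reduction.
The plan picks up €11,480 − €3,243.50 = €8,236.50.

€8,236.50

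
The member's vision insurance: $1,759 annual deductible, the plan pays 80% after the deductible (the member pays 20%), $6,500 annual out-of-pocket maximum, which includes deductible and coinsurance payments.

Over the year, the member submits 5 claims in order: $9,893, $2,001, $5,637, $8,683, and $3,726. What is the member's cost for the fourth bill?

#1 ($9,893): $1,759 finishes the deductible; $8,134 goes to coinsurance; 20% of $8,134 = $1,626.80. Member owes $3,385.80 (running OOP $3,385.80).
#2 ($2,001): 20% coinsurance on $2,001 = $400.20. Cost to member: $400.20. OOP to date $3,786.
#3 ($5,637): deductible already satisfied, so member's share is 20% × $5,637 = $1,127.40. Cost to member: $1,127.40. OOP to date $4,913.40.
#4 ($8,683): 20% coinsurance on $8,683 = $1,736.60. Adding that to $4,913.40 gives $6,650, past the $6,500 cap; member pays only $6,500 − $4,913.40 = $1,586.60.

$1,586.60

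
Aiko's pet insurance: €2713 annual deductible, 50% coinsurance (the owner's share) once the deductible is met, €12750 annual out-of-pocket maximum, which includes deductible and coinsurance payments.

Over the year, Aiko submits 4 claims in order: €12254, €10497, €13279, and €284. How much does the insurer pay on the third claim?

€13261

Bill 1, €12254: €2713 to deductible, leaving €9541; owner's 50% is €4770.50. Cost to owner: €7483.50. OOP to date €7483.50. Plan pays €12254 − €7483.50 = €4770.50.
Bill 2, €10497: deductible already satisfied, so owner's share is 50% × €10497 = €5248.50. Owner pays €5248.50; OOP now €12732. Insurer: €10497 − €5248.50 = €5248.50.
Bill 3, €13279: deductible met; 50% of €13279 = €6639.50. OOP would hit €19371.50 > €12750, so the cap limits the owner to €12750 − €12732 = €18. Plan pays €13279 − €18 = €13261.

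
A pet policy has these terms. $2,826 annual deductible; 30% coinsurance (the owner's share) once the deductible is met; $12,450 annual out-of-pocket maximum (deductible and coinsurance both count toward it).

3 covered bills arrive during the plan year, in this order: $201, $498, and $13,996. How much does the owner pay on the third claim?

$5,687.70

#1 ($201): entire amount goes to the deductible. Owner pays $201; OOP now $201.
#2 ($498): all of it applies to the deductible. Cost to owner: $498. OOP to date $699.
#3 ($13,996): deductible takes $2,127, $11,869 remains; coinsurance $11,869 × 30% = $3,560.70. Cost to owner: $5,687.70. OOP to date $6,386.70.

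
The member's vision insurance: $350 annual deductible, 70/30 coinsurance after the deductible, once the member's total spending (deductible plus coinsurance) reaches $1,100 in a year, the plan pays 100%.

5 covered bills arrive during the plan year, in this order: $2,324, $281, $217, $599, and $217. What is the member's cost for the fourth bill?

Claim 1 ($2,324): deductible takes $350, $1,974 remains; member's 30% is $592.20. Member pays $942.20; OOP now $942.20.
Claim 2 ($281): deductible already satisfied, so member's share is 30% × $281 = $84.30. Cost to member: $84.30. OOP to date $1,026.50.
Claim 3 ($217): deductible already satisfied, so member's share is 30% × $217 = $65.10. Member owes $65.10 (running OOP $1,091.60).
Claim 4 ($599): deductible met; 30% of $599 = $179.70. OOP would hit $1,271.30 > $1,100, so the cap limits the member to $1,100 − $1,091.60 = $8.40.

$8.40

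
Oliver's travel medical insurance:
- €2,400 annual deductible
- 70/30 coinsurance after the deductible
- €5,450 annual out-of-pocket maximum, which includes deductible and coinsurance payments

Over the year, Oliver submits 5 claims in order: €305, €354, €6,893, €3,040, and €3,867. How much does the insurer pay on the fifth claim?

€3,274.60

Bill 1, €305: entire amount goes to the deductible. Traveler pays €305; OOP now €305. Insurer: €305 − €305 = €0.
Bill 2, €354: fully absorbed by the deductible. Traveler pays €354; OOP now €659. Insurer: €354 − €354 = €0.
Bill 3, €6,893: €1,741 finishes the deductible; €5,152 goes to coinsurance; traveler's 30% is €1,545.60. Traveler pays €3,286.60; OOP now €3,945.60. Insurer: €6,893 − €3,286.60 = €3,606.40.
Bill 4, €3,040: deductible already satisfied, so traveler's share is 30% × €3,040 = €912. Traveler pays €912; OOP now €4,857.60. Plan pays €3,040 − €912 = €2,128.
Bill 5, €3,867: 30% coinsurance on €3,867 = €1,160.10. That would push OOP to €6,017.70, over the €5,450 cap, so traveler pays €5,450 − €4,857.60 = €592.40. Insurer: €3,867 − €592.40 = €3,274.60.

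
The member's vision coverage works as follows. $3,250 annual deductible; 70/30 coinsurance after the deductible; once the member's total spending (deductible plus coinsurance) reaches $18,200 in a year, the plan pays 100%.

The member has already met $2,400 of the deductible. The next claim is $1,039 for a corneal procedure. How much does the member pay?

$906.70

Deductible still to meet: $3,250 − $2,400 = $850.
That leaves $1,039 − $850 = $189 for coinsurance.
Member's 30% share of $189 is $56.70.
Member responsibility before any cap: $850 + $56.70 = $906.70.
Year-to-date out-of-pocket becomes $2,400 + $906.70 = $3,306.70, still under the $18,200 maximum, so no cap applies.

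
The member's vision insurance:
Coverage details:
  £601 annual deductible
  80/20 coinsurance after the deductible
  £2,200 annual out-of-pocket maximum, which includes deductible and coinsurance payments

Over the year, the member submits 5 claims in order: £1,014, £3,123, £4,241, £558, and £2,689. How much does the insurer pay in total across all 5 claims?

Claim 1 (£1,014): £601 finishes the deductible; £413 goes to coinsurance; member's 20% is £82.60. Member pays £683.60; OOP now £683.60. Insurer: £1,014 − £683.60 = £330.40.
Claim 2 (£3,123): deductible already satisfied, so member's share is 20% × £3,123 = £624.60. Cost to member: £624.60. OOP to date £1,308.20. Plan pays £3,123 − £624.60 = £2,498.40.
Claim 3 (£4,241): 20% coinsurance on £4,241 = £848.20. Member pays £848.20; OOP now £2,156.40. Insurer: £4,241 − £848.20 = £3,392.80.
Claim 4 (£558): deductible already satisfied, so member's share is 20% × £558 = £111.60. That would push OOP to £2,268, over the £2,200 cap, so member pays £2,200 − £2,156.40 = £43.60. Plan pays £558 − £43.60 = £514.40.
Claim 5 (£2,689): deductible met; 20% of £2,689 = £537.80. That would push OOP to £2,737.80, over the £2,200 cap, so member pays £2,200 − £2,200 = £0. Insurer: £2,689 − £0 = £2,689.
Insurer total: £330.40 + £2,498.40 + £3,392.80 + £514.40 + £2,689 = £9,425.

£9,425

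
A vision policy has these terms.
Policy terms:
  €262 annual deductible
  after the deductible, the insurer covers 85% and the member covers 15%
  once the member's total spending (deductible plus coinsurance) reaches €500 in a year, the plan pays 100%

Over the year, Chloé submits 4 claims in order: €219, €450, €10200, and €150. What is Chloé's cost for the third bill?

€176.95

Bill 1, €219: entire amount goes to the deductible. Member owes €219 (running OOP €219).
Bill 2, €450: €43 to deductible, leaving €407; 15% of €407 = €61.05. Cost to member: €104.05. OOP to date €323.05.
Bill 3, €10200: 15% coinsurance on €10200 = €1530. That would push OOP to €1853.05, over the €500 cap, so member pays €500 − €323.05 = €176.95.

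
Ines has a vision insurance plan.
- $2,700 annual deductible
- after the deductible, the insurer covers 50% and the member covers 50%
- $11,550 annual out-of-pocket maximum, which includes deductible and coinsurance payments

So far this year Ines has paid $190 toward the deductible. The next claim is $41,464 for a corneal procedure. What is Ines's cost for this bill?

$11,360

Deductible still to meet: $2,700 − $190 = $2,510.
After the $2,510 deductible portion, $41,464 − $2,510 = $38,954 is subject to coinsurance.
50% of $38,954 = $19,477 falls to the member.
Member responsibility before any cap: $2,510 + $19,477 = $21,987.
Adding $21,987 to the $190 already spent would give $22,177, which exceeds the $11,550 cap; the member pays just $11,550 − $190 = $11,360.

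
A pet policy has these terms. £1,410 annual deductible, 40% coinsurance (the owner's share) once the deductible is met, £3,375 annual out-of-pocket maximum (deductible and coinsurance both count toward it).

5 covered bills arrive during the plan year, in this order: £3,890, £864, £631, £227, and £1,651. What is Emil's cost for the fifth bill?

£284.20

#1 (£3,890): £1,410 finishes the deductible; £2,480 goes to coinsurance; owner's 40% is £992. Cost to owner: £2,402. OOP to date £2,402.
#2 (£864): 40% coinsurance on £864 = £345.60. Owner owes £345.60 (running OOP £2,747.60).
#3 (£631): 40% coinsurance on £631 = £252.40. Owner owes £252.40 (running OOP £3,000).
#4 (£227): deductible already satisfied, so owner's share is 40% × £227 = £90.80. Owner owes £90.80 (running OOP £3,090.80).
#5 (£1,651): deductible already satisfied, so owner's share is 40% × £1,651 = £660.40. That would push OOP to £3,751.20, over the £3,375 cap, so owner pays £3,375 − £3,090.80 = £284.20.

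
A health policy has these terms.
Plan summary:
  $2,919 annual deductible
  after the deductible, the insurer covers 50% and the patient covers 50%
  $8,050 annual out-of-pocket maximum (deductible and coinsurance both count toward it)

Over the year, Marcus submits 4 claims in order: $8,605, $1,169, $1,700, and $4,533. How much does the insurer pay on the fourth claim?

$3,679.50

Bill 1, $8,605: $2,919 to deductible, leaving $5,686; coinsurance $5,686 × 50% = $2,843. Patient pays $5,762; OOP now $5,762. Insurer: $8,605 − $5,762 = $2,843.
Bill 2, $1,169: 50% coinsurance on $1,169 = $584.50. Patient owes $584.50 (running OOP $6,346.50). Plan pays $1,169 − $584.50 = $584.50.
Bill 3, $1,700: deductible met; 50% of $1,700 = $850. Cost to patient: $850. OOP to date $7,196.50. Plan pays $1,700 − $850 = $850.
Bill 4, $4,533: 50% coinsurance on $4,533 = $2,266.50. OOP would hit $9,463 > $8,050, so the cap limits the patient to $8,050 − $7,196.50 = $853.50. Insurer: $4,533 − $853.50 = $3,679.50.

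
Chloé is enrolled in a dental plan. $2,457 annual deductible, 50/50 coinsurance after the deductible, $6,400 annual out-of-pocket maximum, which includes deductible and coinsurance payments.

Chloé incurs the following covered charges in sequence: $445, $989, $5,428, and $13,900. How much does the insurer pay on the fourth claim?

#1 ($445): fully absorbed by the deductible. Cost to patient: $445. OOP to date $445. Plan pays $445 − $445 = $0.
#2 ($989): fully absorbed by the deductible. Cost to patient: $989. OOP to date $1,434. Plan pays $989 − $989 = $0.
#3 ($5,428): deductible takes $1,023, $4,405 remains; patient's 50% is $2,202.50. Patient pays $3,225.50; OOP now $4,659.50. Plan pays $5,428 − $3,225.50 = $2,202.50.
#4 ($13,900): deductible already satisfied, so patient's share is 50% × $13,900 = $6,950. OOP would hit $11,609.50 > $6,400, so the cap limits the patient to $6,400 − $4,659.50 = $1,740.50. Insurer: $13,900 − $1,740.50 = $12,159.50.

$12,159.50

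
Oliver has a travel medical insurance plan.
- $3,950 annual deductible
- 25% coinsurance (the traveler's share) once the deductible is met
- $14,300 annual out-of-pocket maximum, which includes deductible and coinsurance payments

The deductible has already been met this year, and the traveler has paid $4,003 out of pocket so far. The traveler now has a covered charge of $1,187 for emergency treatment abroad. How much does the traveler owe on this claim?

With the deductible met, the entire $1,187 is subject to coinsurance.
Coinsurance: $1,187 × 25% = $296.75.
Year-to-date out-of-pocket becomes $4,003 + $296.75 = $4,299.75, still under the $14,300 maximum, so no cap applies.

$296.75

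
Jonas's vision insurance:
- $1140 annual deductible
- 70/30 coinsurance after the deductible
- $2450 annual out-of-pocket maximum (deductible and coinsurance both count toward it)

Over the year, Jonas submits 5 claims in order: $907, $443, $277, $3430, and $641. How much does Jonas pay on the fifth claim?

#1 ($907): fully absorbed by the deductible. Member owes $907 (running OOP $907).
#2 ($443): $233 to deductible, leaving $210; coinsurance $210 × 30% = $63. Cost to member: $296. OOP to date $1203.
#3 ($277): deductible already satisfied, so member's share is 30% × $277 = $83.10. Member pays $83.10; OOP now $1286.10.
#4 ($3430): deductible already satisfied, so member's share is 30% × $3430 = $1029. Member pays $1029; OOP now $2315.10.
#5 ($641): 30% coinsurance on $641 = $192.30. Adding that to $2315.10 gives $2507.40, past the $2450 cap; member pays only $2450 − $2315.10 = $134.90.

$134.90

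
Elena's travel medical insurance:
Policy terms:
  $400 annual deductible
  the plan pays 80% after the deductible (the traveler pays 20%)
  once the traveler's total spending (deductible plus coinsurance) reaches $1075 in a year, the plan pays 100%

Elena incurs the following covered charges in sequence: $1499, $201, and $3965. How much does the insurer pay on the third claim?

Bill 1, $1499: $400 finishes the deductible; $1099 goes to coinsurance; coinsurance $1099 × 20% = $219.80. Traveler pays $619.80; OOP now $619.80. Plan pays $1499 − $619.80 = $879.20.
Bill 2, $201: deductible met; 20% of $201 = $40.20. Traveler owes $40.20 (running OOP $660). Insurer: $201 − $40.20 = $160.80.
Bill 3, $3965: deductible met; 20% of $3965 = $793. That would push OOP to $1453, over the $1075 cap, so traveler pays $1075 − $660 = $415. Plan pays $3965 − $415 = $3550.

$3550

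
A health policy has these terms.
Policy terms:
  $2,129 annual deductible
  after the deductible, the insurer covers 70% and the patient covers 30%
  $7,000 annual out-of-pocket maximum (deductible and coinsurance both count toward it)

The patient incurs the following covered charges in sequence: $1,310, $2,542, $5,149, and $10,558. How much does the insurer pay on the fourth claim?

$7,748.60

Claim 1 — $1,310: fully absorbed by the deductible. Cost to patient: $1,310. OOP to date $1,310. Insurer: $1,310 − $1,310 = $0.
Claim 2 — $2,542: $819 to deductible, leaving $1,723; 30% of $1,723 = $516.90. Cost to patient: $1,335.90. OOP to date $2,645.90. Plan pays $2,542 − $1,335.90 = $1,206.10.
Claim 3 — $5,149: 30% coinsurance on $5,149 = $1,544.70. Patient owes $1,544.70 (running OOP $4,190.60). Plan pays $5,149 − $1,544.70 = $3,604.30.
Claim 4 — $10,558: deductible met; 30% of $10,558 = $3,167.40. OOP would hit $7,358 > $7,000, so the cap limits the patient to $7,000 − $4,190.60 = $2,809.40. Plan pays $10,558 − $2,809.40 = $7,748.60.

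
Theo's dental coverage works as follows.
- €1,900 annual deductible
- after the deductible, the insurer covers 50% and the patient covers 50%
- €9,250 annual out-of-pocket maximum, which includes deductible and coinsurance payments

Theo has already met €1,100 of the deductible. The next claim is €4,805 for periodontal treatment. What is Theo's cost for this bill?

Deductible still to meet: €1,900 − €1,100 = €800.
After the €800 deductible portion, €4,805 − €800 = €4,005 is subject to coinsurance.
Coinsurance: €4,005 × 50% = €2,002.50.
That puts the patient's cost at €800 + €2,002.50 = €2,802.50 before any cap.
Total out-of-pocket so far would be €1,100 + €2,802.50 = €3,902.50, below the €9,250 cap — no reduction.

€2,802.50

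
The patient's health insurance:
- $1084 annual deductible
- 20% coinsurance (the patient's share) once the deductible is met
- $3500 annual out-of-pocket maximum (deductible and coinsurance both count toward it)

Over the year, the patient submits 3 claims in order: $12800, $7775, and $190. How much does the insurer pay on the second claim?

$7702.20

Bill 1, $12800: $1084 to deductible, leaving $11716; coinsurance $11716 × 20% = $2343.20. Cost to patient: $3427.20. OOP to date $3427.20. Insurer: $12800 − $3427.20 = $9372.80.
Bill 2, $7775: 20% coinsurance on $7775 = $1555. Adding that to $3427.20 gives $4982.20, past the $3500 cap; patient pays only $3500 − $3427.20 = $72.80. Insurer: $7775 − $72.80 = $7702.20.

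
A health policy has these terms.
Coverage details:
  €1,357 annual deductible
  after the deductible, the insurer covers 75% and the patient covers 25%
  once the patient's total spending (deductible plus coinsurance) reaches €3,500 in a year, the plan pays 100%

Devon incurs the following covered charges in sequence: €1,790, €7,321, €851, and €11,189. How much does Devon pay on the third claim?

€204.50

Bill 1, €1,790: €1,357 to deductible, leaving €433; coinsurance €433 × 25% = €108.25. Patient owes €1,465.25 (running OOP €1,465.25).
Bill 2, €7,321: deductible already satisfied, so patient's share is 25% × €7,321 = €1,830.25. Cost to patient: €1,830.25. OOP to date €3,295.50.
Bill 3, €851: deductible met; 25% of €851 = €212.75. OOP would hit €3,508.25 > €3,500, so the cap limits the patient to €3,500 − €3,295.50 = €204.50.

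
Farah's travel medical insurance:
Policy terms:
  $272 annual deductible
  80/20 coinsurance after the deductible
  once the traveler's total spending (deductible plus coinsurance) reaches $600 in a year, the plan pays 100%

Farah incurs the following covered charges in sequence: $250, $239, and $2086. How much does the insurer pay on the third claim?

Bill 1, $250: entire amount goes to the deductible. Traveler pays $250; OOP now $250. Plan pays $250 − $250 = $0.
Bill 2, $239: $22 finishes the deductible; $217 goes to coinsurance; 20% of $217 = $43.40. Cost to traveler: $65.40. OOP to date $315.40. Insurer: $239 − $65.40 = $173.60.
Bill 3, $2086: 20% coinsurance on $2086 = $417.20. Adding that to $315.40 gives $732.60, past the $600 cap; traveler pays only $600 − $315.40 = $284.60. Plan pays $2086 − $284.60 = $1801.40.

$1801.40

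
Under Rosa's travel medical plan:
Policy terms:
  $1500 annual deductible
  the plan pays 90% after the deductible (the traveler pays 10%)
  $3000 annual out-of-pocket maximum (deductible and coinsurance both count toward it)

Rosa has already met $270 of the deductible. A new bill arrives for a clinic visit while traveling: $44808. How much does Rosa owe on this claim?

Deductible still to meet: $1500 − $270 = $1230.
After the $1230 deductible portion, $44808 − $1230 = $43578 is subject to coinsurance.
Traveler's 10% share of $43578 is $4357.80.
So the traveler owes $1230 + $4357.80 = $5587.80 before any cap.
Year-to-date out-of-pocket would reach $270 + $5587.80 = $5857.80, above the $3000 maximum, so the traveler pays only $3000 − $270 = $2730.

$2730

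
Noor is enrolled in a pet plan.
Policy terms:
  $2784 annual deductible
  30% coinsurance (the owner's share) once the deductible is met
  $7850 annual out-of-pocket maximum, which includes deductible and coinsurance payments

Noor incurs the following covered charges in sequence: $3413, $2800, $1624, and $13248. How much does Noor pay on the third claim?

Claim 1 — $3413: deductible takes $2784, $629 remains; coinsurance $629 × 30% = $188.70. Owner pays $2972.70; OOP now $2972.70.
Claim 2 — $2800: deductible met; 30% of $2800 = $840. Owner owes $840 (running OOP $3812.70).
Claim 3 — $1624: deductible already satisfied, so owner's share is 30% × $1624 = $487.20. Owner pays $487.20; OOP now $4299.90.

$487.20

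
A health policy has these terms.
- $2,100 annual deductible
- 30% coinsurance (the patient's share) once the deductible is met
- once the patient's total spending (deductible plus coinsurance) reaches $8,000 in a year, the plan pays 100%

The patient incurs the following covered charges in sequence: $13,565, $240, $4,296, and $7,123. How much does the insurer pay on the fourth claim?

$6,023.30

Claim 1 — $13,565: $2,100 finishes the deductible; $11,465 goes to coinsurance; patient's 30% is $3,439.50. Patient pays $5,539.50; OOP now $5,539.50. Plan pays $13,565 − $5,539.50 = $8,025.50.
Claim 2 — $240: deductible met; 30% of $240 = $72. Patient pays $72; OOP now $5,611.50. Plan pays $240 − $72 = $168.
Claim 3 — $4,296: deductible met; 30% of $4,296 = $1,288.80. Patient owes $1,288.80 (running OOP $6,900.30). Plan pays $4,296 − $1,288.80 = $3,007.20.
Claim 4 — $7,123: deductible already satisfied, so patient's share is 30% × $7,123 = $2,136.90. Adding that to $6,900.30 gives $9,037.20, past the $8,000 cap; patient pays only $8,000 − $6,900.30 = $1,099.70. Insurer: $7,123 − $1,099.70 = $6,023.30.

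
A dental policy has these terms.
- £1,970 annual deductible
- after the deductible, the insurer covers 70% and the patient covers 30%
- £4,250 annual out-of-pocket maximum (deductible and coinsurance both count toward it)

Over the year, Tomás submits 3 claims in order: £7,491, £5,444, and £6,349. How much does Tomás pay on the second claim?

Claim 1 (£7,491): £1,970 finishes the deductible; £5,521 goes to coinsurance; 30% of £5,521 = £1,656.30. Patient owes £3,626.30 (running OOP £3,626.30).
Claim 2 (£5,444): deductible met; 30% of £5,444 = £1,633.20. Adding that to £3,626.30 gives £5,259.50, past the £4,250 cap; patient pays only £4,250 − £3,626.30 = £623.70.

£623.70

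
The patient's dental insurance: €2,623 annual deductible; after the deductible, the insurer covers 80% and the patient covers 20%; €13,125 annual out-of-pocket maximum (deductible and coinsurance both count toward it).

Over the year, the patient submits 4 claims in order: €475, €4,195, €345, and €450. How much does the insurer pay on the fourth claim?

Claim 1 — €475: entire amount goes to the deductible. Cost to patient: €475. OOP to date €475. Insurer: €475 − €475 = €0.
Claim 2 — €4,195: €2,148 to deductible, leaving €2,047; coinsurance €2,047 × 20% = €409.40. Cost to patient: €2,557.40. OOP to date €3,032.40. Insurer: €4,195 − €2,557.40 = €1,637.60.
Claim 3 — €345: 20% coinsurance on €345 = €69. Cost to patient: €69. OOP to date €3,101.40. Plan pays €345 − €69 = €276.
Claim 4 — €450: deductible already satisfied, so patient's share is 20% × €450 = €90. Patient owes €90 (running OOP €3,191.40). Plan pays €450 − €90 = €360.

€360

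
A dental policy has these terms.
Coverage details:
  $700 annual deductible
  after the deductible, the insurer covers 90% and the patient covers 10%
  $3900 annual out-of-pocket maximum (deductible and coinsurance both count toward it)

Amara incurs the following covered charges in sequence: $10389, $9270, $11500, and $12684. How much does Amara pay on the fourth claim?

$154.10

Claim 1 ($10389): deductible takes $700, $9689 remains; patient's 10% is $968.90. Patient pays $1668.90; OOP now $1668.90.
Claim 2 ($9270): 10% coinsurance on $9270 = $927. Patient pays $927; OOP now $2595.90.
Claim 3 ($11500): 10% coinsurance on $11500 = $1150. Patient owes $1150 (running OOP $3745.90).
Claim 4 ($12684): deductible already satisfied, so patient's share is 10% × $12684 = $1268.40. Adding that to $3745.90 gives $5014.30, past the $3900 cap; patient pays only $3900 − $3745.90 = $154.10.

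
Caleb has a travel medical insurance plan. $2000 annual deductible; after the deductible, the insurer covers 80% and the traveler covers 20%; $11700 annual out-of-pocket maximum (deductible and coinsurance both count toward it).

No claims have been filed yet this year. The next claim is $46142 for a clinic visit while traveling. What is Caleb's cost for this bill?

Deductible not yet touched, so the first $2000 of the bill goes to the deductible.
The remaining $44142 (= $46142 − $2000) moves to coinsurance.
Coinsurance: $44142 × 20% = $8828.40.
That puts the traveler's cost at $2000 + $8828.40 = $10828.40 before any cap.
Cumulative spending $0 + $10828.40 = $10828.40 stays under the $11700 maximum.

$10828.40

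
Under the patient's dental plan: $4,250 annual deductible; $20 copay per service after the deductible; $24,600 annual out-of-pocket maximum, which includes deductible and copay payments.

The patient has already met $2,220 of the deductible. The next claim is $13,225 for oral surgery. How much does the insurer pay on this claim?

$11,175

Deductible still to meet: $4,250 − $2,220 = $2,030.
The remaining $11,195 (= $13,225 − $2,030) moves to the copay.
Copay on this service: $20.
That puts the patient's cost at $2,030 + $20 = $2,050 before any cap.
Year-to-date out-of-pocket becomes $2,220 + $2,050 = $4,270, still under the $24,600 maximum, so no cap applies.
Insurer pays the balance: $13,225 − $2,050 = $11,175.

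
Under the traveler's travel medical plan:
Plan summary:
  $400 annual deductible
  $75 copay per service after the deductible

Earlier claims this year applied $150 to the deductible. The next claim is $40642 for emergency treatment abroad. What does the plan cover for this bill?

Remaining deductible: $400 − $150 = $250.
The remaining $40392 (= $40642 − $250) moves to the copay.
Copay on this service: $75.
That puts the traveler's cost at $250 + $75 = $325.
The plan picks up $40642 − $325 = $40317.

$40317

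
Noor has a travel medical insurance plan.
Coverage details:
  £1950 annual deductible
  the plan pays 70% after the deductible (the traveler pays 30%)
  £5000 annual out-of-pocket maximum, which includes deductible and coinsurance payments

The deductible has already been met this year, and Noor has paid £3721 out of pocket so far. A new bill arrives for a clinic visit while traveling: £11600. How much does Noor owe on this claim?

The deductible is already satisfied, so the full bill goes to coinsurance.
Coinsurance: £11600 × 30% = £3480.
Year-to-date out-of-pocket would reach £3721 + £3480 = £7201, above the £5000 maximum, so the traveler pays only £5000 − £3721 = £1279.

£1279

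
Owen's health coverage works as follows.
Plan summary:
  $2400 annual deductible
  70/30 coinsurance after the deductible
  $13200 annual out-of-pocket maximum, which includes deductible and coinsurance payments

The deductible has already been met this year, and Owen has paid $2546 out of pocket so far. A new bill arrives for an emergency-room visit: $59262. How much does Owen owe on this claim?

$10654

The deductible is already satisfied, so the full bill goes to coinsurance.
Coinsurance: $59262 × 30% = $17778.60.
Year-to-date out-of-pocket would reach $2546 + $17778.60 = $20324.60, above the $13200 maximum, so the patient pays only $13200 − $2546 = $10654.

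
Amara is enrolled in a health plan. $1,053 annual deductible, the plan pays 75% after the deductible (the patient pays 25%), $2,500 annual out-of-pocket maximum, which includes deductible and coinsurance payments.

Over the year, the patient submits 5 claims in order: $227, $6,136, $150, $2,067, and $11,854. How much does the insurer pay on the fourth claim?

#1 ($227): entire amount goes to the deductible. Patient owes $227 (running OOP $227). Insurer: $227 − $227 = $0.
#2 ($6,136): deductible takes $826, $5,310 remains; patient's 25% is $1,327.50. Patient pays $2,153.50; OOP now $2,380.50. Plan pays $6,136 − $2,153.50 = $3,982.50.
#3 ($150): 25% coinsurance on $150 = $37.50. Patient owes $37.50 (running OOP $2,418). Insurer: $150 − $37.50 = $112.50.
#4 ($2,067): deductible met; 25% of $2,067 = $516.75. That would push OOP to $2,934.75, over the $2,500 cap, so patient pays $2,500 − $2,418 = $82. Plan pays $2,067 − $82 = $1,985.

$1,985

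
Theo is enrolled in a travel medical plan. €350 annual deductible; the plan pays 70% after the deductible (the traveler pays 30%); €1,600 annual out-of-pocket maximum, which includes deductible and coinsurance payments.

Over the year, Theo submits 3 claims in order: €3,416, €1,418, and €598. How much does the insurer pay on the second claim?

Bill 1, €3,416: €350 to deductible, leaving €3,066; 30% of €3,066 = €919.80. Traveler owes €1,269.80 (running OOP €1,269.80). Plan pays €3,416 − €1,269.80 = €2,146.20.
Bill 2, €1,418: deductible already satisfied, so traveler's share is 30% × €1,418 = €425.40. Adding that to €1,269.80 gives €1,695.20, past the €1,600 cap; traveler pays only €1,600 − €1,269.80 = €330.20. Plan pays €1,418 − €330.20 = €1,087.80.

€1,087.80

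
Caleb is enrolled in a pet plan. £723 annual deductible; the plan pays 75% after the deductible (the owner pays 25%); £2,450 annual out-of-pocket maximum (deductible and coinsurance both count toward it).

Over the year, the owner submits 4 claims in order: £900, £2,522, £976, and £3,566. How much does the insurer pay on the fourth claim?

Claim 1 — £900: deductible takes £723, £177 remains; owner's 25% is £44.25. Owner owes £767.25 (running OOP £767.25). Insurer: £900 − £767.25 = £132.75.
Claim 2 — £2,522: deductible met; 25% of £2,522 = £630.50. Owner owes £630.50 (running OOP £1,397.75). Plan pays £2,522 − £630.50 = £1,891.50.
Claim 3 — £976: deductible already satisfied, so owner's share is 25% × £976 = £244. Owner pays £244; OOP now £1,641.75. Plan pays £976 − £244 = £732.
Claim 4 — £3,566: 25% coinsurance on £3,566 = £891.50. OOP would hit £2,533.25 > £2,450, so the cap limits the owner to £2,450 − £1,641.75 = £808.25. Insurer: £3,566 − £808.25 = £2,757.75.

£2,757.75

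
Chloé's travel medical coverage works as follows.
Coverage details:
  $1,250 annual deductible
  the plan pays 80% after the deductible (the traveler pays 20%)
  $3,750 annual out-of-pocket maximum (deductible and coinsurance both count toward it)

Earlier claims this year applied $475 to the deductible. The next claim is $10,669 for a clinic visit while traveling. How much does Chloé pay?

$475 of the $1,250 deductible is already met, leaving $775.
After the $775 deductible portion, $10,669 − $775 = $9,894 is subject to coinsurance.
20% of $9,894 = $1,978.80 falls to the traveler.
Traveler responsibility before any cap: $775 + $1,978.80 = $2,753.80.
Year-to-date out-of-pocket becomes $475 + $2,753.80 = $3,228.80, still under the $3,750 maximum, so no cap applies.

$2,753.80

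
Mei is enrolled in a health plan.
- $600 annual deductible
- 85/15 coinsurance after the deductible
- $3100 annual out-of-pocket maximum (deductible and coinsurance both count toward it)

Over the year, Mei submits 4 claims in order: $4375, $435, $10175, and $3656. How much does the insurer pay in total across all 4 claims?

Bill 1, $4375: $600 finishes the deductible; $3775 goes to coinsurance; patient's 15% is $566.25. Cost to patient: $1166.25. OOP to date $1166.25. Plan pays $4375 − $1166.25 = $3208.75.
Bill 2, $435: 15% coinsurance on $435 = $65.25. Patient owes $65.25 (running OOP $1231.50). Plan pays $435 − $65.25 = $369.75.
Bill 3, $10175: deductible already satisfied, so patient's share is 15% × $10175 = $1526.25. Cost to patient: $1526.25. OOP to date $2757.75. Insurer: $10175 − $1526.25 = $8648.75.
Bill 4, $3656: deductible already satisfied, so patient's share is 15% × $3656 = $548.40. That would push OOP to $3306.15, over the $3100 cap, so patient pays $3100 − $2757.75 = $342.25. Plan pays $3656 − $342.25 = $3313.75.
Insurer total: $3208.75 + $369.75 + $8648.75 + $3313.75 = $15541.

$15541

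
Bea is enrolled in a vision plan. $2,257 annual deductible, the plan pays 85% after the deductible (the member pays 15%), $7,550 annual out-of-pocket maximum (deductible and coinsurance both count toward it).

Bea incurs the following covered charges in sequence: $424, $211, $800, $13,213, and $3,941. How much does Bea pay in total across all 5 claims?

Claim 1 — $424: all of it applies to the deductible. Cost to member: $424. OOP to date $424.
Claim 2 — $211: fully absorbed by the deductible. Member owes $211 (running OOP $635).
Claim 3 — $800: all of it applies to the deductible. Cost to member: $800. OOP to date $1,435.
Claim 4 — $13,213: $822 to deductible, leaving $12,391; 15% of $12,391 = $1,858.65. Member owes $2,680.65 (running OOP $4,115.65).
Claim 5 — $3,941: deductible already satisfied, so member's share is 15% × $3,941 = $591.15. Member owes $591.15 (running OOP $4,706.80).
Total paid by the member: $424 + $211 + $800 + $2,680.65 + $591.15 = $4,706.80.

$4,706.80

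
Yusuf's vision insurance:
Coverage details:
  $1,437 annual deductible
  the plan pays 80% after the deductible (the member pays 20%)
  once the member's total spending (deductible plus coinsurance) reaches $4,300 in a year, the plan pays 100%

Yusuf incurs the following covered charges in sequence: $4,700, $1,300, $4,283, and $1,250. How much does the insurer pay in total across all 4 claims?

$8,076.80

Claim 1 — $4,700: $1,437 finishes the deductible; $3,263 goes to coinsurance; 20% of $3,263 = $652.60. Cost to member: $2,089.60. OOP to date $2,089.60. Insurer: $4,700 − $2,089.60 = $2,610.40.
Claim 2 — $1,300: 20% coinsurance on $1,300 = $260. Cost to member: $260. OOP to date $2,349.60. Plan pays $1,300 − $260 = $1,040.
Claim 3 — $4,283: deductible already satisfied, so member's share is 20% × $4,283 = $856.60. Cost to member: $856.60. OOP to date $3,206.20. Insurer: $4,283 − $856.60 = $3,426.40.
Claim 4 — $1,250: deductible already satisfied, so member's share is 20% × $1,250 = $250. Member owes $250 (running OOP $3,456.20). Insurer: $1,250 − $250 = $1,000.
Insurer total = bills − member's total = $11,533 − $3,456.20 = $8,076.80.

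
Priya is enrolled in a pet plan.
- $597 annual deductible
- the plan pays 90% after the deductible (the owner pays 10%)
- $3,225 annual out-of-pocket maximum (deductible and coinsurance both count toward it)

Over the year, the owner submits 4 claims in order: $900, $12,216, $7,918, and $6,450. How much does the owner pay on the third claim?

$791.80

Claim 1 — $900: $597 to deductible, leaving $303; 10% of $303 = $30.30. Cost to owner: $627.30. OOP to date $627.30.
Claim 2 — $12,216: deductible met; 10% of $12,216 = $1,221.60. Owner owes $1,221.60 (running OOP $1,848.90).
Claim 3 — $7,918: deductible already satisfied, so owner's share is 10% × $7,918 = $791.80. Cost to owner: $791.80. OOP to date $2,640.70.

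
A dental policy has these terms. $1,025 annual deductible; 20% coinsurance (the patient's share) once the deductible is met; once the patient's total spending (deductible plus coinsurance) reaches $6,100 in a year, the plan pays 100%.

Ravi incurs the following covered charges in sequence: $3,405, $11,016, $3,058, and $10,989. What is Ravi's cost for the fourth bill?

Bill 1, $3,405: deductible takes $1,025, $2,380 remains; 20% of $2,380 = $476. Cost to patient: $1,501. OOP to date $1,501.
Bill 2, $11,016: 20% coinsurance on $11,016 = $2,203.20. Patient owes $2,203.20 (running OOP $3,704.20).
Bill 3, $3,058: 20% coinsurance on $3,058 = $611.60. Cost to patient: $611.60. OOP to date $4,315.80.
Bill 4, $10,989: deductible already satisfied, so patient's share is 20% × $10,989 = $2,197.80. OOP would hit $6,513.60 > $6,100, so the cap limits the patient to $6,100 − $4,315.80 = $1,784.20.

$1,784.20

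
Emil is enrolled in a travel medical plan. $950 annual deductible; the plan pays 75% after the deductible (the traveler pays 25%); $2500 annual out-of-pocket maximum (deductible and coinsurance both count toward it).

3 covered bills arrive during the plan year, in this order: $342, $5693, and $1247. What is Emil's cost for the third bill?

Claim 1 — $342: all of it applies to the deductible. Cost to traveler: $342. OOP to date $342.
Claim 2 — $5693: deductible takes $608, $5085 remains; traveler's 25% is $1271.25. Traveler pays $1879.25; OOP now $2221.25.
Claim 3 — $1247: deductible already satisfied, so traveler's share is 25% × $1247 = $311.75. That would push OOP to $2533, over the $2500 cap, so traveler pays $2500 − $2221.25 = $278.75.

$278.75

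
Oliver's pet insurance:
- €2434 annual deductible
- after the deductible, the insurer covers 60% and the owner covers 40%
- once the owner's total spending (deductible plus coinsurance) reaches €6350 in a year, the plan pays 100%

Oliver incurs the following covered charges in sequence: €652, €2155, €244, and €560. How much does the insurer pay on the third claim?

€146.40

#1 (€652): fully absorbed by the deductible. Cost to owner: €652. OOP to date €652. Plan pays €652 − €652 = €0.
#2 (€2155): €1782 to deductible, leaving €373; coinsurance €373 × 40% = €149.20. Owner pays €1931.20; OOP now €2583.20. Plan pays €2155 − €1931.20 = €223.80.
#3 (€244): deductible already satisfied, so owner's share is 40% × €244 = €97.60. Owner pays €97.60; OOP now €2680.80. Plan pays €244 − €97.60 = €146.40.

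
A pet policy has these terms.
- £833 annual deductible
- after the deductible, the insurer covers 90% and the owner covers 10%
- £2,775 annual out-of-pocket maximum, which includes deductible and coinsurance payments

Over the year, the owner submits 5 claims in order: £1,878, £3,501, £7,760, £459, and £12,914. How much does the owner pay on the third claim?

#1 (£1,878): deductible takes £833, £1,045 remains; owner's 10% is £104.50. Cost to owner: £937.50. OOP to date £937.50.
#2 (£3,501): deductible met; 10% of £3,501 = £350.10. Cost to owner: £350.10. OOP to date £1,287.60.
#3 (£7,760): 10% coinsurance on £7,760 = £776. Owner owes £776 (running OOP £2,063.60).

£776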